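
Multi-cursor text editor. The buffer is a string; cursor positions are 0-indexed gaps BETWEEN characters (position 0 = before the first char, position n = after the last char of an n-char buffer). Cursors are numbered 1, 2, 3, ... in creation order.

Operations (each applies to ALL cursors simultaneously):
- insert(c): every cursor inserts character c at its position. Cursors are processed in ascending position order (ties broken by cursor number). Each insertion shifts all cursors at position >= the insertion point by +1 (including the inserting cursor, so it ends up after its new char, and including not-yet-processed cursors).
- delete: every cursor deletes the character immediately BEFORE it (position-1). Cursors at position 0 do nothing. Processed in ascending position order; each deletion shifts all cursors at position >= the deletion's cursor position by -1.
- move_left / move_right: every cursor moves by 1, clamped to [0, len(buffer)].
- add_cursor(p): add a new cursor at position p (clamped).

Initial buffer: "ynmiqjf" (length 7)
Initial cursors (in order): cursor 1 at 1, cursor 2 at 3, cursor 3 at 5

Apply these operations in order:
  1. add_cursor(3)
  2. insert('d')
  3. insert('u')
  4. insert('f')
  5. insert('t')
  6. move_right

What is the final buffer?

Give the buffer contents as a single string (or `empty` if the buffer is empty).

After op 1 (add_cursor(3)): buffer="ynmiqjf" (len 7), cursors c1@1 c2@3 c4@3 c3@5, authorship .......
After op 2 (insert('d')): buffer="ydnmddiqdjf" (len 11), cursors c1@2 c2@6 c4@6 c3@9, authorship .1..24..3..
After op 3 (insert('u')): buffer="ydunmdduuiqdujf" (len 15), cursors c1@3 c2@9 c4@9 c3@13, authorship .11..2424..33..
After op 4 (insert('f')): buffer="ydufnmdduuffiqdufjf" (len 19), cursors c1@4 c2@12 c4@12 c3@17, authorship .111..242424..333..
After op 5 (insert('t')): buffer="yduftnmdduuffttiqduftjf" (len 23), cursors c1@5 c2@15 c4@15 c3@21, authorship .1111..24242424..3333..
After op 6 (move_right): buffer="yduftnmdduuffttiqduftjf" (len 23), cursors c1@6 c2@16 c4@16 c3@22, authorship .1111..24242424..3333..

Answer: yduftnmdduuffttiqduftjf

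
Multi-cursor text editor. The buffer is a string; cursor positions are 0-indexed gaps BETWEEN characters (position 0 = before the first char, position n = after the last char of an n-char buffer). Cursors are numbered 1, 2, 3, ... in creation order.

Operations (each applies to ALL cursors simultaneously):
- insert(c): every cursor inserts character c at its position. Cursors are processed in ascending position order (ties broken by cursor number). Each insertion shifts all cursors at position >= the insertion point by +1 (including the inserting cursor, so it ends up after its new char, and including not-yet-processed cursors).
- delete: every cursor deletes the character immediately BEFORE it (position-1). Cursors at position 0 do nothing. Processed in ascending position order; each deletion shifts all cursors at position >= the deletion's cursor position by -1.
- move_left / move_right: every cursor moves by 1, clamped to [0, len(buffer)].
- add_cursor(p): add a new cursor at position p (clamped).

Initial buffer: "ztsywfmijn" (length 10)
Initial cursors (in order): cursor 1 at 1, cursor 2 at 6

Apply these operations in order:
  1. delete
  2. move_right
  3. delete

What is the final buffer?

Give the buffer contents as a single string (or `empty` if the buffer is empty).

Answer: sywijn

Derivation:
After op 1 (delete): buffer="tsywmijn" (len 8), cursors c1@0 c2@4, authorship ........
After op 2 (move_right): buffer="tsywmijn" (len 8), cursors c1@1 c2@5, authorship ........
After op 3 (delete): buffer="sywijn" (len 6), cursors c1@0 c2@3, authorship ......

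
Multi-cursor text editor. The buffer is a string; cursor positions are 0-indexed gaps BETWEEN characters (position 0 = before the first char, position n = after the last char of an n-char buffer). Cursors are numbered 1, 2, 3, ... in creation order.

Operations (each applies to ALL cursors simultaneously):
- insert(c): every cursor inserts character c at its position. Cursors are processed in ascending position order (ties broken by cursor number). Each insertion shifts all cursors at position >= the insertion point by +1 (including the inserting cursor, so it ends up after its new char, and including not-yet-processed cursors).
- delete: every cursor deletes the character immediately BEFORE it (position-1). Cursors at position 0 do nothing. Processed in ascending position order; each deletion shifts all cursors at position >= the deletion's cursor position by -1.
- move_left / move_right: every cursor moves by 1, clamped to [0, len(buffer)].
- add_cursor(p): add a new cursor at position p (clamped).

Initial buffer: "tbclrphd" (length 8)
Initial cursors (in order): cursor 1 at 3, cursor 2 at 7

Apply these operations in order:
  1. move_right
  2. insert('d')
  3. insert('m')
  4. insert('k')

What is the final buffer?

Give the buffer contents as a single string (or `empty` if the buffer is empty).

Answer: tbcldmkrphddmk

Derivation:
After op 1 (move_right): buffer="tbclrphd" (len 8), cursors c1@4 c2@8, authorship ........
After op 2 (insert('d')): buffer="tbcldrphdd" (len 10), cursors c1@5 c2@10, authorship ....1....2
After op 3 (insert('m')): buffer="tbcldmrphddm" (len 12), cursors c1@6 c2@12, authorship ....11....22
After op 4 (insert('k')): buffer="tbcldmkrphddmk" (len 14), cursors c1@7 c2@14, authorship ....111....222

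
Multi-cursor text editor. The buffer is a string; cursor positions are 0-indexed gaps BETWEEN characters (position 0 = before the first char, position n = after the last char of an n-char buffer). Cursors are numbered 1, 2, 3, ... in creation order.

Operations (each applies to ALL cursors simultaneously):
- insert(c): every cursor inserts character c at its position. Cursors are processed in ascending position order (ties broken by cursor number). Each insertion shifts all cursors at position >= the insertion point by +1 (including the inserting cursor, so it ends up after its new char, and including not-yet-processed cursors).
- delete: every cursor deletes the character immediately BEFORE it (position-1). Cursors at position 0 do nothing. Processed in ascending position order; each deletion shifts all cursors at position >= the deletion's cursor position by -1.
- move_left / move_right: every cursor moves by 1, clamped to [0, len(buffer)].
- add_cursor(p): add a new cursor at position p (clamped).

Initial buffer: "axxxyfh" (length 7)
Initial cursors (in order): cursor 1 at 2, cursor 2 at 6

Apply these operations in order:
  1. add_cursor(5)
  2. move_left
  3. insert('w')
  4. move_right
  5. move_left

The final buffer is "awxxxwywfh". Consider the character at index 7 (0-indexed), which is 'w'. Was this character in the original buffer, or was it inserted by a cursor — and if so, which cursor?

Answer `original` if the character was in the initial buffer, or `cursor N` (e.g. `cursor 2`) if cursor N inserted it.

Answer: cursor 2

Derivation:
After op 1 (add_cursor(5)): buffer="axxxyfh" (len 7), cursors c1@2 c3@5 c2@6, authorship .......
After op 2 (move_left): buffer="axxxyfh" (len 7), cursors c1@1 c3@4 c2@5, authorship .......
After op 3 (insert('w')): buffer="awxxxwywfh" (len 10), cursors c1@2 c3@6 c2@8, authorship .1...3.2..
After op 4 (move_right): buffer="awxxxwywfh" (len 10), cursors c1@3 c3@7 c2@9, authorship .1...3.2..
After op 5 (move_left): buffer="awxxxwywfh" (len 10), cursors c1@2 c3@6 c2@8, authorship .1...3.2..
Authorship (.=original, N=cursor N): . 1 . . . 3 . 2 . .
Index 7: author = 2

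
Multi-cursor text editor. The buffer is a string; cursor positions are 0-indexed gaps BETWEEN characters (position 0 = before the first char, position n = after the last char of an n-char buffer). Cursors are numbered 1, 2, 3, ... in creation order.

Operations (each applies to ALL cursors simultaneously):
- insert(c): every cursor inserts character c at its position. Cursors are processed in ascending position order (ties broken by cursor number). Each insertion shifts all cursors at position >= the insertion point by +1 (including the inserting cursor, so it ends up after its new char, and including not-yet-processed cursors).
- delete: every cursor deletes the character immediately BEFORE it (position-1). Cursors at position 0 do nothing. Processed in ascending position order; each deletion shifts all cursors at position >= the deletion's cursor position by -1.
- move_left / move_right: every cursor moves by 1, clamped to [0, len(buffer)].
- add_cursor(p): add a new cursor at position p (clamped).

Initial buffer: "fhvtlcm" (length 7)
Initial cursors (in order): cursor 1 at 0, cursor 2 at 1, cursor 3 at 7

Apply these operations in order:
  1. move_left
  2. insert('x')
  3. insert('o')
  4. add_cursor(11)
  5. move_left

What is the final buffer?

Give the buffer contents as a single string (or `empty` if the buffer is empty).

Answer: xxoofhvtlcxom

Derivation:
After op 1 (move_left): buffer="fhvtlcm" (len 7), cursors c1@0 c2@0 c3@6, authorship .......
After op 2 (insert('x')): buffer="xxfhvtlcxm" (len 10), cursors c1@2 c2@2 c3@9, authorship 12......3.
After op 3 (insert('o')): buffer="xxoofhvtlcxom" (len 13), cursors c1@4 c2@4 c3@12, authorship 1212......33.
After op 4 (add_cursor(11)): buffer="xxoofhvtlcxom" (len 13), cursors c1@4 c2@4 c4@11 c3@12, authorship 1212......33.
After op 5 (move_left): buffer="xxoofhvtlcxom" (len 13), cursors c1@3 c2@3 c4@10 c3@11, authorship 1212......33.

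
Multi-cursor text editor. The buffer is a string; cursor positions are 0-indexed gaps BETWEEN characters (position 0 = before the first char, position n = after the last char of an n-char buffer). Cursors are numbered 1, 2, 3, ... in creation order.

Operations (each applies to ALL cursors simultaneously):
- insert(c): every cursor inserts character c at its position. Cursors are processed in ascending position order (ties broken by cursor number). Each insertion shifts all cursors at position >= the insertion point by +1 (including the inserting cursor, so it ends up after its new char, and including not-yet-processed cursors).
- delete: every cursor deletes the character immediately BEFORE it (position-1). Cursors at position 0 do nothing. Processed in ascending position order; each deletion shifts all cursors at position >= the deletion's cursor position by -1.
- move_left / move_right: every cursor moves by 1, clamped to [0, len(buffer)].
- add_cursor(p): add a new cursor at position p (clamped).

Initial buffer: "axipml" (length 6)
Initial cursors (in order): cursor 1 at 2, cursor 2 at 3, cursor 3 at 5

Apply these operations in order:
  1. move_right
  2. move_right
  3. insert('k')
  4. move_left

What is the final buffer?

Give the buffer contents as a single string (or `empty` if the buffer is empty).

Answer: axipkmklk

Derivation:
After op 1 (move_right): buffer="axipml" (len 6), cursors c1@3 c2@4 c3@6, authorship ......
After op 2 (move_right): buffer="axipml" (len 6), cursors c1@4 c2@5 c3@6, authorship ......
After op 3 (insert('k')): buffer="axipkmklk" (len 9), cursors c1@5 c2@7 c3@9, authorship ....1.2.3
After op 4 (move_left): buffer="axipkmklk" (len 9), cursors c1@4 c2@6 c3@8, authorship ....1.2.3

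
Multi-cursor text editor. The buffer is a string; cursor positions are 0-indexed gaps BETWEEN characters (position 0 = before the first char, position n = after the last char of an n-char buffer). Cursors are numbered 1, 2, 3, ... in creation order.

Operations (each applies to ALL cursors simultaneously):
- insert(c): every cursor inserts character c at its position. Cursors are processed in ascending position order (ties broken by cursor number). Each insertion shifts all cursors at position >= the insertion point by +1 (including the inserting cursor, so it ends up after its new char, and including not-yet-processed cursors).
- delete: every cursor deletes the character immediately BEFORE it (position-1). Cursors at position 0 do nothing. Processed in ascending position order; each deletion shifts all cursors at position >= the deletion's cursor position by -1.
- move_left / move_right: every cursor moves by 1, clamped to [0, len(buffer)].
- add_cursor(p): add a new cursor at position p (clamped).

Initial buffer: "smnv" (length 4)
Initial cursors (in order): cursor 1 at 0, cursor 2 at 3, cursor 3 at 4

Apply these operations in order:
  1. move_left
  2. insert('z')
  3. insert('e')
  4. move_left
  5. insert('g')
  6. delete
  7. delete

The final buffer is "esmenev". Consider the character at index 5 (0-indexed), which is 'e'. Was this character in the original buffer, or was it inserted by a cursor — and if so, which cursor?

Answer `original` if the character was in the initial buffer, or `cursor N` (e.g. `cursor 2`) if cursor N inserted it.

After op 1 (move_left): buffer="smnv" (len 4), cursors c1@0 c2@2 c3@3, authorship ....
After op 2 (insert('z')): buffer="zsmznzv" (len 7), cursors c1@1 c2@4 c3@6, authorship 1..2.3.
After op 3 (insert('e')): buffer="zesmzenzev" (len 10), cursors c1@2 c2@6 c3@9, authorship 11..22.33.
After op 4 (move_left): buffer="zesmzenzev" (len 10), cursors c1@1 c2@5 c3@8, authorship 11..22.33.
After op 5 (insert('g')): buffer="zgesmzgenzgev" (len 13), cursors c1@2 c2@7 c3@11, authorship 111..222.333.
After op 6 (delete): buffer="zesmzenzev" (len 10), cursors c1@1 c2@5 c3@8, authorship 11..22.33.
After op 7 (delete): buffer="esmenev" (len 7), cursors c1@0 c2@3 c3@5, authorship 1..2.3.
Authorship (.=original, N=cursor N): 1 . . 2 . 3 .
Index 5: author = 3

Answer: cursor 3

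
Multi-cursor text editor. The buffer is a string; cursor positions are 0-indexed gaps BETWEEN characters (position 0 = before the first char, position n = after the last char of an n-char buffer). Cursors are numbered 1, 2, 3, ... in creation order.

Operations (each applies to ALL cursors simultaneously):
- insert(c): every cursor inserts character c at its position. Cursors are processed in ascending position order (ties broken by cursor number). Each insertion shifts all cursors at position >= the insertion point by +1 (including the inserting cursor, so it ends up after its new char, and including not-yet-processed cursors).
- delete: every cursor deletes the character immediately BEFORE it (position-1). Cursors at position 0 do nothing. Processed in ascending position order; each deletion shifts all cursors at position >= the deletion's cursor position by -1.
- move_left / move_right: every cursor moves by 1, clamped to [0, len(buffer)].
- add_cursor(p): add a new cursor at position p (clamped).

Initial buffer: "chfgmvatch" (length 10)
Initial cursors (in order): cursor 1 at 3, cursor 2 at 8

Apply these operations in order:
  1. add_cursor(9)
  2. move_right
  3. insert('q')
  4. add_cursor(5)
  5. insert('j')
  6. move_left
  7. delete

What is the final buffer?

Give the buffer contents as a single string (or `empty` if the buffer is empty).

Answer: chfgjmvatcjhj

Derivation:
After op 1 (add_cursor(9)): buffer="chfgmvatch" (len 10), cursors c1@3 c2@8 c3@9, authorship ..........
After op 2 (move_right): buffer="chfgmvatch" (len 10), cursors c1@4 c2@9 c3@10, authorship ..........
After op 3 (insert('q')): buffer="chfgqmvatcqhq" (len 13), cursors c1@5 c2@11 c3@13, authorship ....1.....2.3
After op 4 (add_cursor(5)): buffer="chfgqmvatcqhq" (len 13), cursors c1@5 c4@5 c2@11 c3@13, authorship ....1.....2.3
After op 5 (insert('j')): buffer="chfgqjjmvatcqjhqj" (len 17), cursors c1@7 c4@7 c2@14 c3@17, authorship ....114.....22.33
After op 6 (move_left): buffer="chfgqjjmvatcqjhqj" (len 17), cursors c1@6 c4@6 c2@13 c3@16, authorship ....114.....22.33
After op 7 (delete): buffer="chfgjmvatcjhj" (len 13), cursors c1@4 c4@4 c2@10 c3@12, authorship ....4.....2.3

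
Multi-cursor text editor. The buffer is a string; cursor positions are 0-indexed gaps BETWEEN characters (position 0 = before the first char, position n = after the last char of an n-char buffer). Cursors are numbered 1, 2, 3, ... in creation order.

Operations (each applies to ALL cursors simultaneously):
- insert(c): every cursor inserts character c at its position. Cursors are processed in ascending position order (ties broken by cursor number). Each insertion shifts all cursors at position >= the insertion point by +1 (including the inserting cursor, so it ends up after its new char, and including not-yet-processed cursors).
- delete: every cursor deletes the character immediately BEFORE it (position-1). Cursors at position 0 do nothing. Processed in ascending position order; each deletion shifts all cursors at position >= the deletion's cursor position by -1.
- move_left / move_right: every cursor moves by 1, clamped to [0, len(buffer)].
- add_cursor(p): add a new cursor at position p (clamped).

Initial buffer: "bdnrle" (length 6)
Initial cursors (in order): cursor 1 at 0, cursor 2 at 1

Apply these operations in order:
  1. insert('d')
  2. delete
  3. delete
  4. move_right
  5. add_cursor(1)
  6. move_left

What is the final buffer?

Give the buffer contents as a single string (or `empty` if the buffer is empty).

Answer: dnrle

Derivation:
After op 1 (insert('d')): buffer="dbddnrle" (len 8), cursors c1@1 c2@3, authorship 1.2.....
After op 2 (delete): buffer="bdnrle" (len 6), cursors c1@0 c2@1, authorship ......
After op 3 (delete): buffer="dnrle" (len 5), cursors c1@0 c2@0, authorship .....
After op 4 (move_right): buffer="dnrle" (len 5), cursors c1@1 c2@1, authorship .....
After op 5 (add_cursor(1)): buffer="dnrle" (len 5), cursors c1@1 c2@1 c3@1, authorship .....
After op 6 (move_left): buffer="dnrle" (len 5), cursors c1@0 c2@0 c3@0, authorship .....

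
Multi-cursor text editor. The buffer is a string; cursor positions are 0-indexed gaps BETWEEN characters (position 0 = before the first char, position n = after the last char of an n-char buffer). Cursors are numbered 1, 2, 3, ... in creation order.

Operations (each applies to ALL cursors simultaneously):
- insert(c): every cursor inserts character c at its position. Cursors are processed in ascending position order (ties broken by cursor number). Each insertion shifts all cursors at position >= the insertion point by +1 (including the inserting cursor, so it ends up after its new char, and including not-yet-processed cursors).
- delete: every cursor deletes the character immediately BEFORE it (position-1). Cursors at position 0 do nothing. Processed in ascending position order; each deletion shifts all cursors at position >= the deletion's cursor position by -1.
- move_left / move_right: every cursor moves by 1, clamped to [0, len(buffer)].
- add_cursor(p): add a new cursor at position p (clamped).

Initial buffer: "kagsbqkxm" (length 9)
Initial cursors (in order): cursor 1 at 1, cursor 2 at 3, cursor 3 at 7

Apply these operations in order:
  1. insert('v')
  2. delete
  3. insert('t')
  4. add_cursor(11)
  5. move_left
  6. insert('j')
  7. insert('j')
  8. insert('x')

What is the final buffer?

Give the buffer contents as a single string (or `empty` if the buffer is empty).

Answer: kjjxtagjjxtsbqkjjxtjjxxm

Derivation:
After op 1 (insert('v')): buffer="kvagvsbqkvxm" (len 12), cursors c1@2 c2@5 c3@10, authorship .1..2....3..
After op 2 (delete): buffer="kagsbqkxm" (len 9), cursors c1@1 c2@3 c3@7, authorship .........
After op 3 (insert('t')): buffer="ktagtsbqktxm" (len 12), cursors c1@2 c2@5 c3@10, authorship .1..2....3..
After op 4 (add_cursor(11)): buffer="ktagtsbqktxm" (len 12), cursors c1@2 c2@5 c3@10 c4@11, authorship .1..2....3..
After op 5 (move_left): buffer="ktagtsbqktxm" (len 12), cursors c1@1 c2@4 c3@9 c4@10, authorship .1..2....3..
After op 6 (insert('j')): buffer="kjtagjtsbqkjtjxm" (len 16), cursors c1@2 c2@6 c3@12 c4@14, authorship .11..22....334..
After op 7 (insert('j')): buffer="kjjtagjjtsbqkjjtjjxm" (len 20), cursors c1@3 c2@8 c3@15 c4@18, authorship .111..222....33344..
After op 8 (insert('x')): buffer="kjjxtagjjxtsbqkjjxtjjxxm" (len 24), cursors c1@4 c2@10 c3@18 c4@22, authorship .1111..2222....3333444..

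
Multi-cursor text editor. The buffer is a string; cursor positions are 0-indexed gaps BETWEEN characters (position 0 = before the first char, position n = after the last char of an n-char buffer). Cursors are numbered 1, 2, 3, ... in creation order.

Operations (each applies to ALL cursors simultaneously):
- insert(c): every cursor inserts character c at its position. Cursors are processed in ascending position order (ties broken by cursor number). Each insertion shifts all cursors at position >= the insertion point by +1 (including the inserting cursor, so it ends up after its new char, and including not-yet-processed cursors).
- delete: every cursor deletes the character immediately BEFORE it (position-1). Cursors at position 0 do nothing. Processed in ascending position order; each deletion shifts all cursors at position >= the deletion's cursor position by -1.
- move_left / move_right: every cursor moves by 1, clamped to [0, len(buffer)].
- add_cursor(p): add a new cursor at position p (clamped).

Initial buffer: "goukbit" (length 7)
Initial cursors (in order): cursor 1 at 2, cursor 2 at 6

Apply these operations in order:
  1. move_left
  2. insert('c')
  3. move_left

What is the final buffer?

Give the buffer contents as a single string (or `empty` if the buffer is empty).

Answer: gcoukbcit

Derivation:
After op 1 (move_left): buffer="goukbit" (len 7), cursors c1@1 c2@5, authorship .......
After op 2 (insert('c')): buffer="gcoukbcit" (len 9), cursors c1@2 c2@7, authorship .1....2..
After op 3 (move_left): buffer="gcoukbcit" (len 9), cursors c1@1 c2@6, authorship .1....2..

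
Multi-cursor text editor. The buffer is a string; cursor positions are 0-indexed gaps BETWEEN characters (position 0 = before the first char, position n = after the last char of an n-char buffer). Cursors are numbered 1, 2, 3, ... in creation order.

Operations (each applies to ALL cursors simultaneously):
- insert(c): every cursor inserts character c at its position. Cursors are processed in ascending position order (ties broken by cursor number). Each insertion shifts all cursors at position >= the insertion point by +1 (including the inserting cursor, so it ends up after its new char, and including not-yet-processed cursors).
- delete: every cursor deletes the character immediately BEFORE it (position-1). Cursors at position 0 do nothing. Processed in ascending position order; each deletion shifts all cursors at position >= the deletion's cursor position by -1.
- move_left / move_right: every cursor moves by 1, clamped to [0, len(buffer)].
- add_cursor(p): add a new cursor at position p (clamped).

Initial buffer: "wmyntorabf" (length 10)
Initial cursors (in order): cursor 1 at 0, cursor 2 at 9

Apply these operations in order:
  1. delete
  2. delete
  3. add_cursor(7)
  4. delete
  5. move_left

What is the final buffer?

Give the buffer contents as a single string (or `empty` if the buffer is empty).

After op 1 (delete): buffer="wmyntoraf" (len 9), cursors c1@0 c2@8, authorship .........
After op 2 (delete): buffer="wmyntorf" (len 8), cursors c1@0 c2@7, authorship ........
After op 3 (add_cursor(7)): buffer="wmyntorf" (len 8), cursors c1@0 c2@7 c3@7, authorship ........
After op 4 (delete): buffer="wmyntf" (len 6), cursors c1@0 c2@5 c3@5, authorship ......
After op 5 (move_left): buffer="wmyntf" (len 6), cursors c1@0 c2@4 c3@4, authorship ......

Answer: wmyntf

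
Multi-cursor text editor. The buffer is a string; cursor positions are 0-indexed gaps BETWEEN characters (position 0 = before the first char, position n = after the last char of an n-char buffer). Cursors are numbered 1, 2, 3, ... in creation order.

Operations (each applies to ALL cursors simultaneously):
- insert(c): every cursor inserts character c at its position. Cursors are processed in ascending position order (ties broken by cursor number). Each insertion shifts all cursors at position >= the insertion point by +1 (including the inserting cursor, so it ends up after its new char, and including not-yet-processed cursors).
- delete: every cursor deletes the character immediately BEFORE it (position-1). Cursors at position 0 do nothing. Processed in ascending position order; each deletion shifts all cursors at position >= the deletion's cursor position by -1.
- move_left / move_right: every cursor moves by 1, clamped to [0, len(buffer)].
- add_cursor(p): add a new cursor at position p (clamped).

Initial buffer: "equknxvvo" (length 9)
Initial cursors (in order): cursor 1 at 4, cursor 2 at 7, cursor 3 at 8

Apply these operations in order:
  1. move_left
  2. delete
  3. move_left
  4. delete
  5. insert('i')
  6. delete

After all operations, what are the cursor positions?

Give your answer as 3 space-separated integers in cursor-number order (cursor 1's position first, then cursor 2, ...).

Answer: 0 0 0

Derivation:
After op 1 (move_left): buffer="equknxvvo" (len 9), cursors c1@3 c2@6 c3@7, authorship .........
After op 2 (delete): buffer="eqknvo" (len 6), cursors c1@2 c2@4 c3@4, authorship ......
After op 3 (move_left): buffer="eqknvo" (len 6), cursors c1@1 c2@3 c3@3, authorship ......
After op 4 (delete): buffer="nvo" (len 3), cursors c1@0 c2@0 c3@0, authorship ...
After op 5 (insert('i')): buffer="iiinvo" (len 6), cursors c1@3 c2@3 c3@3, authorship 123...
After op 6 (delete): buffer="nvo" (len 3), cursors c1@0 c2@0 c3@0, authorship ...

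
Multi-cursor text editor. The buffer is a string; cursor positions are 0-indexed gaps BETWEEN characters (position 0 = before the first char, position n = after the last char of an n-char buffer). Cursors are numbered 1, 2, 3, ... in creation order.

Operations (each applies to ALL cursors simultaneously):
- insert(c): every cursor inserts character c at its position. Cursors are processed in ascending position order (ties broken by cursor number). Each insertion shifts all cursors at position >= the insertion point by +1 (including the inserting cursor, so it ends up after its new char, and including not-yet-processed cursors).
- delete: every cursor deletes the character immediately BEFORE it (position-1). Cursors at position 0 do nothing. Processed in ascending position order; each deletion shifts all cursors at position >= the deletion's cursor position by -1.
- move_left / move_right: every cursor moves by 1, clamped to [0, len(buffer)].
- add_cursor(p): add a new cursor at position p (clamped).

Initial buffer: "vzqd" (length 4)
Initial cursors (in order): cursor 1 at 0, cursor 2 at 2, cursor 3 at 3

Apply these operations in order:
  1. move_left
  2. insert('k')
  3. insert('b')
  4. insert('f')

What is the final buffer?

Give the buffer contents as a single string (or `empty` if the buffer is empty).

After op 1 (move_left): buffer="vzqd" (len 4), cursors c1@0 c2@1 c3@2, authorship ....
After op 2 (insert('k')): buffer="kvkzkqd" (len 7), cursors c1@1 c2@3 c3@5, authorship 1.2.3..
After op 3 (insert('b')): buffer="kbvkbzkbqd" (len 10), cursors c1@2 c2@5 c3@8, authorship 11.22.33..
After op 4 (insert('f')): buffer="kbfvkbfzkbfqd" (len 13), cursors c1@3 c2@7 c3@11, authorship 111.222.333..

Answer: kbfvkbfzkbfqd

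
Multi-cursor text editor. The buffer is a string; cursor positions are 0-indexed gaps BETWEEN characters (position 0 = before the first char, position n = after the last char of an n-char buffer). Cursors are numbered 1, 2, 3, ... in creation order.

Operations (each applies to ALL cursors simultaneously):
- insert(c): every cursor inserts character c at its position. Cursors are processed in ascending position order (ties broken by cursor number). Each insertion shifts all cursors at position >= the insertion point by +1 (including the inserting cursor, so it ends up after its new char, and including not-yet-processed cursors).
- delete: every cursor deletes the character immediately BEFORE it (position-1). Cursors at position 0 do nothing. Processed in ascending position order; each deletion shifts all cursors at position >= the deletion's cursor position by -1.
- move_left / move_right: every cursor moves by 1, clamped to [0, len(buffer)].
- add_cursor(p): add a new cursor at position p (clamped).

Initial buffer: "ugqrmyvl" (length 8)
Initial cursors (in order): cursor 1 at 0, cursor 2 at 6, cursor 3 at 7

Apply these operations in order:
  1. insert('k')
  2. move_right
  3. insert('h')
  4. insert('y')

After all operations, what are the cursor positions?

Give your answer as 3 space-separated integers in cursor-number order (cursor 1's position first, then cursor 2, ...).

After op 1 (insert('k')): buffer="kugqrmykvkl" (len 11), cursors c1@1 c2@8 c3@10, authorship 1......2.3.
After op 2 (move_right): buffer="kugqrmykvkl" (len 11), cursors c1@2 c2@9 c3@11, authorship 1......2.3.
After op 3 (insert('h')): buffer="kuhgqrmykvhklh" (len 14), cursors c1@3 c2@11 c3@14, authorship 1.1.....2.23.3
After op 4 (insert('y')): buffer="kuhygqrmykvhyklhy" (len 17), cursors c1@4 c2@13 c3@17, authorship 1.11.....2.223.33

Answer: 4 13 17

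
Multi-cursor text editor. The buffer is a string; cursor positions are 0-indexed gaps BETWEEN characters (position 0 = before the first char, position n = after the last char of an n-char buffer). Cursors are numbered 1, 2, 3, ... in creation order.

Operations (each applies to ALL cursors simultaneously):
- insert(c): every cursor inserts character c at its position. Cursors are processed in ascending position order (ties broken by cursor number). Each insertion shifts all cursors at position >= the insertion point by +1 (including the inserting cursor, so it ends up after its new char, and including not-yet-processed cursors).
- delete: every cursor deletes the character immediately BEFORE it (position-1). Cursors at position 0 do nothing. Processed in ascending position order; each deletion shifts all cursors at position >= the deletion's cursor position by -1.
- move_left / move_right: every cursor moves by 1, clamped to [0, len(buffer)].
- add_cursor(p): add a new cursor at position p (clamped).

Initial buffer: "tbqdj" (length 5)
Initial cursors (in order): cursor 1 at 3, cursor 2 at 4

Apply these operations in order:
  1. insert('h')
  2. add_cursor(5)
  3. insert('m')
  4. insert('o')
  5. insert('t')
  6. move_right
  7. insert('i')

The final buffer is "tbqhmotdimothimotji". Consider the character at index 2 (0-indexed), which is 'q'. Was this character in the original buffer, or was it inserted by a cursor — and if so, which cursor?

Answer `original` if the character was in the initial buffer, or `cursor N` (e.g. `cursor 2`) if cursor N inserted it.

Answer: original

Derivation:
After op 1 (insert('h')): buffer="tbqhdhj" (len 7), cursors c1@4 c2@6, authorship ...1.2.
After op 2 (add_cursor(5)): buffer="tbqhdhj" (len 7), cursors c1@4 c3@5 c2@6, authorship ...1.2.
After op 3 (insert('m')): buffer="tbqhmdmhmj" (len 10), cursors c1@5 c3@7 c2@9, authorship ...11.322.
After op 4 (insert('o')): buffer="tbqhmodmohmoj" (len 13), cursors c1@6 c3@9 c2@12, authorship ...111.33222.
After op 5 (insert('t')): buffer="tbqhmotdmothmotj" (len 16), cursors c1@7 c3@11 c2@15, authorship ...1111.3332222.
After op 6 (move_right): buffer="tbqhmotdmothmotj" (len 16), cursors c1@8 c3@12 c2@16, authorship ...1111.3332222.
After op 7 (insert('i')): buffer="tbqhmotdimothimotji" (len 19), cursors c1@9 c3@14 c2@19, authorship ...1111.133323222.2
Authorship (.=original, N=cursor N): . . . 1 1 1 1 . 1 3 3 3 2 3 2 2 2 . 2
Index 2: author = original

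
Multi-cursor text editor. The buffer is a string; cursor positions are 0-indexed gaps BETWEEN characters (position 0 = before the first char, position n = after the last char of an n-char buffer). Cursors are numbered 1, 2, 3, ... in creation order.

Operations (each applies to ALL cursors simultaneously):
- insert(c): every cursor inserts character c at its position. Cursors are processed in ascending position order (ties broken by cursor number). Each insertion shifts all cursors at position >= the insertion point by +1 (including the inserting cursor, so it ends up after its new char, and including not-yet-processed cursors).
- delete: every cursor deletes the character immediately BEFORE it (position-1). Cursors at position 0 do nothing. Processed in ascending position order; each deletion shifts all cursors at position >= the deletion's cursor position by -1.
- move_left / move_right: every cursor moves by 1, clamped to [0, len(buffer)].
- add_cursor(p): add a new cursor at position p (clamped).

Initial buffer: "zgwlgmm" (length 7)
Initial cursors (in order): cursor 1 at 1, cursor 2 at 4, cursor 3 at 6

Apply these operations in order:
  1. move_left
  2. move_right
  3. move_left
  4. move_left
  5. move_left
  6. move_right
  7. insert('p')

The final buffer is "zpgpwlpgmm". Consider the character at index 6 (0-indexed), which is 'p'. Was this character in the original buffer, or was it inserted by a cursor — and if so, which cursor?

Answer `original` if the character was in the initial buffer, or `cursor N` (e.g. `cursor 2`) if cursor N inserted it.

After op 1 (move_left): buffer="zgwlgmm" (len 7), cursors c1@0 c2@3 c3@5, authorship .......
After op 2 (move_right): buffer="zgwlgmm" (len 7), cursors c1@1 c2@4 c3@6, authorship .......
After op 3 (move_left): buffer="zgwlgmm" (len 7), cursors c1@0 c2@3 c3@5, authorship .......
After op 4 (move_left): buffer="zgwlgmm" (len 7), cursors c1@0 c2@2 c3@4, authorship .......
After op 5 (move_left): buffer="zgwlgmm" (len 7), cursors c1@0 c2@1 c3@3, authorship .......
After op 6 (move_right): buffer="zgwlgmm" (len 7), cursors c1@1 c2@2 c3@4, authorship .......
After op 7 (insert('p')): buffer="zpgpwlpgmm" (len 10), cursors c1@2 c2@4 c3@7, authorship .1.2..3...
Authorship (.=original, N=cursor N): . 1 . 2 . . 3 . . .
Index 6: author = 3

Answer: cursor 3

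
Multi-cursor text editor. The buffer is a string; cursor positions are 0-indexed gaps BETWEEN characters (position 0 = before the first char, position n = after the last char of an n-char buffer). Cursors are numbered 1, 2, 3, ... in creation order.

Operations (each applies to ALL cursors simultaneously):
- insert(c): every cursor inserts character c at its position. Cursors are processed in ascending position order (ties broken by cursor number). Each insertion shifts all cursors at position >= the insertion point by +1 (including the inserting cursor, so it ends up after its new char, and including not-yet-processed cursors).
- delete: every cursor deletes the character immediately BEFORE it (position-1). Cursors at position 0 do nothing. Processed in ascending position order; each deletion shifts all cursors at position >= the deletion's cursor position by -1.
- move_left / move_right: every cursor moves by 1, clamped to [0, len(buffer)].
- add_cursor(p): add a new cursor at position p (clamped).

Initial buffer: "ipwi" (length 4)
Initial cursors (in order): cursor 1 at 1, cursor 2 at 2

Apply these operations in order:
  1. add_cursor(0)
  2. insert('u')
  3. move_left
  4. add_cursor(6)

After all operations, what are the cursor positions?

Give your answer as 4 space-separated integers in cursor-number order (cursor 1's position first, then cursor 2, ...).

Answer: 2 4 0 6

Derivation:
After op 1 (add_cursor(0)): buffer="ipwi" (len 4), cursors c3@0 c1@1 c2@2, authorship ....
After op 2 (insert('u')): buffer="uiupuwi" (len 7), cursors c3@1 c1@3 c2@5, authorship 3.1.2..
After op 3 (move_left): buffer="uiupuwi" (len 7), cursors c3@0 c1@2 c2@4, authorship 3.1.2..
After op 4 (add_cursor(6)): buffer="uiupuwi" (len 7), cursors c3@0 c1@2 c2@4 c4@6, authorship 3.1.2..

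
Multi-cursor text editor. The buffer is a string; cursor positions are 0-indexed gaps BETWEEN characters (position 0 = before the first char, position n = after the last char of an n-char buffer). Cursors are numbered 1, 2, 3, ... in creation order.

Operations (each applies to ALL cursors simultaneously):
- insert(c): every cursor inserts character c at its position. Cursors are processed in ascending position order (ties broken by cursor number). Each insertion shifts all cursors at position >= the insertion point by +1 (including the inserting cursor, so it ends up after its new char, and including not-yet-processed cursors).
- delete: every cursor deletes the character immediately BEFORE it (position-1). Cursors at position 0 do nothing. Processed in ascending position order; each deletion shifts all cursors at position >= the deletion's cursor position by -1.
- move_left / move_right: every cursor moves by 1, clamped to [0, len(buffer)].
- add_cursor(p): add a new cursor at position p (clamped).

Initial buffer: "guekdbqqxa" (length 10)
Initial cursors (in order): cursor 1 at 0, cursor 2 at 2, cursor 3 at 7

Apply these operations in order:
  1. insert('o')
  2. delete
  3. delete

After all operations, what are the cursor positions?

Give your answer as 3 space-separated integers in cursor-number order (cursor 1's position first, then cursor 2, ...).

After op 1 (insert('o')): buffer="oguoekdbqoqxa" (len 13), cursors c1@1 c2@4 c3@10, authorship 1..2.....3...
After op 2 (delete): buffer="guekdbqqxa" (len 10), cursors c1@0 c2@2 c3@7, authorship ..........
After op 3 (delete): buffer="gekdbqxa" (len 8), cursors c1@0 c2@1 c3@5, authorship ........

Answer: 0 1 5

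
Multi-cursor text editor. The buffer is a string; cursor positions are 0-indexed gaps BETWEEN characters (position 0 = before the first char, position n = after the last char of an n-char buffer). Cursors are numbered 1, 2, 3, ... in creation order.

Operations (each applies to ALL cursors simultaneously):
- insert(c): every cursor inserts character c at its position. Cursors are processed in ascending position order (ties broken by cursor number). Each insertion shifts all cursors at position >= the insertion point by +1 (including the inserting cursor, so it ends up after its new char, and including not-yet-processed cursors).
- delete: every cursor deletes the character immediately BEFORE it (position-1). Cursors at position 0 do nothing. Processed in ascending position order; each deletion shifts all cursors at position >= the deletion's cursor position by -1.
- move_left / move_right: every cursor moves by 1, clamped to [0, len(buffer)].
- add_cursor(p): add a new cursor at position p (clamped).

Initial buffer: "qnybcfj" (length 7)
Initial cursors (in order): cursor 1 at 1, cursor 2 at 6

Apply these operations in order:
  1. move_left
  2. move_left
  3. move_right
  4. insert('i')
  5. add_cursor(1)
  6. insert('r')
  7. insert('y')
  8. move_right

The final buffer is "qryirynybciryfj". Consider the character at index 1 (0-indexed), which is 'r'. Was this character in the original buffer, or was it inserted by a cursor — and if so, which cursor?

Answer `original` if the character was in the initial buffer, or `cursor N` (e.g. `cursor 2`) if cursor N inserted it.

After op 1 (move_left): buffer="qnybcfj" (len 7), cursors c1@0 c2@5, authorship .......
After op 2 (move_left): buffer="qnybcfj" (len 7), cursors c1@0 c2@4, authorship .......
After op 3 (move_right): buffer="qnybcfj" (len 7), cursors c1@1 c2@5, authorship .......
After op 4 (insert('i')): buffer="qinybcifj" (len 9), cursors c1@2 c2@7, authorship .1....2..
After op 5 (add_cursor(1)): buffer="qinybcifj" (len 9), cursors c3@1 c1@2 c2@7, authorship .1....2..
After op 6 (insert('r')): buffer="qrirnybcirfj" (len 12), cursors c3@2 c1@4 c2@10, authorship .311....22..
After op 7 (insert('y')): buffer="qryirynybciryfj" (len 15), cursors c3@3 c1@6 c2@13, authorship .33111....222..
After op 8 (move_right): buffer="qryirynybciryfj" (len 15), cursors c3@4 c1@7 c2@14, authorship .33111....222..
Authorship (.=original, N=cursor N): . 3 3 1 1 1 . . . . 2 2 2 . .
Index 1: author = 3

Answer: cursor 3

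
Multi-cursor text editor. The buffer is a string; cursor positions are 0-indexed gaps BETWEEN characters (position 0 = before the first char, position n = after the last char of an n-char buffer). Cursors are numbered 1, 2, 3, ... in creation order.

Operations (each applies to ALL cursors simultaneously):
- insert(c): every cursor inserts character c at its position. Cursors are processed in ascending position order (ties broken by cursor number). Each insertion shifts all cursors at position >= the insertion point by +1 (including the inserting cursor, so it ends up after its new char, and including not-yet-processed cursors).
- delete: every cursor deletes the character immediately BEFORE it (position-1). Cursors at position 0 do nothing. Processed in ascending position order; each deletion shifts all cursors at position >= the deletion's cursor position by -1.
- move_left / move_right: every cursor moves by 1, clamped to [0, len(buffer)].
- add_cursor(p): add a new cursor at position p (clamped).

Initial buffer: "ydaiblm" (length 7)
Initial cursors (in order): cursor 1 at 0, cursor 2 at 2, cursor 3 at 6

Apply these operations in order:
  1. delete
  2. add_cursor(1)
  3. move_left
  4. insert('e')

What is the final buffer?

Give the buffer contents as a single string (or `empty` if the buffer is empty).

After op 1 (delete): buffer="yaibm" (len 5), cursors c1@0 c2@1 c3@4, authorship .....
After op 2 (add_cursor(1)): buffer="yaibm" (len 5), cursors c1@0 c2@1 c4@1 c3@4, authorship .....
After op 3 (move_left): buffer="yaibm" (len 5), cursors c1@0 c2@0 c4@0 c3@3, authorship .....
After op 4 (insert('e')): buffer="eeeyaiebm" (len 9), cursors c1@3 c2@3 c4@3 c3@7, authorship 124...3..

Answer: eeeyaiebm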